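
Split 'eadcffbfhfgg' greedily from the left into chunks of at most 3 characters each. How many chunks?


'eadcffbfhfgg' has 12 characters.
Chunking with max size 3:
  Chunk 1: 'ead' (positions 0-2)
  Chunk 2: 'cff' (positions 3-5)
  Chunk 3: 'bfh' (positions 6-8)
  Chunk 4: 'fgg' (positions 9-11)
Total chunks: ceil(12 / 3) = 4

4


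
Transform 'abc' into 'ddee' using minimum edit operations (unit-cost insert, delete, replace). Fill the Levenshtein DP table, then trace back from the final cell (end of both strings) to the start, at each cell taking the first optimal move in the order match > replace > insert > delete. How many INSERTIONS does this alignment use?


Edit distance = 4. Backtracking from cell (3, 4) with preference match > replace > insert > delete,
then listing the resulting alignment 'abc' -> 'ddee' left to right:
  Step 1: insert 'd' [insertion #1]
  Step 2: replace a->d
  Step 3: replace b->e
  Step 4: replace c->e
Total insertions: 1

1


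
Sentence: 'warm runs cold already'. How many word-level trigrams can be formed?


Word trigrams from [4] words:
  Trigram 1: (warm runs cold)
  Trigram 2: (runs cold already)
Total word trigrams: 4 - 2 = 2

2


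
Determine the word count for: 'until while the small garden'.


Counting words by splitting on spaces:
  Word 1: 'until'
  Word 2: 'while'
  Word 3: 'the'
  Word 4: 'small'
  Word 5: 'garden'
Total words: 5

5


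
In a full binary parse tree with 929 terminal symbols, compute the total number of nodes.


Leaf nodes (terminals): 929
Internal nodes = n - 1 = 929 - 1 = 928
Total = leaves + internal = 929 + 928 = 1857

1857


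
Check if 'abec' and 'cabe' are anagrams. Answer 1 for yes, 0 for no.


Sort characters of 'abec': 'abce'
Sort characters of 'cabe': 'abce'
Sorted forms match -> they ARE anagrams
Result: 1

1


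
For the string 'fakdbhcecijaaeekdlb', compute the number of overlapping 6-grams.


String 'fakdbhcecijaaeekdlb' has length L = 19.
Number of overlapping n-grams = L - n + 1
Substituting: 19 - 6 + 1 = 14

14


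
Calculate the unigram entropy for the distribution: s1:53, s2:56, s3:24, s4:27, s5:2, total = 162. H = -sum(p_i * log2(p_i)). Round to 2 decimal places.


Computing entropy H = -sum(p_i * log2(p_i)):
  s1: p = 53/162 = 0.3272, -p*log2(p) = 0.5274
  s2: p = 56/162 = 0.3457, -p*log2(p) = 0.5298
  s3: p = 24/162 = 0.1481, -p*log2(p) = 0.4081
  s4: p = 27/162 = 0.1667, -p*log2(p) = 0.4308
  s5: p = 2/162 = 0.0123, -p*log2(p) = 0.0783
H = sum of terms = 1.9744
Rounded to 2 decimals: 1.97

1.97


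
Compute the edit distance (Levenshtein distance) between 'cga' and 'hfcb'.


Building DP table for s1='cga' (len 3) and s2='hfcb' (len 4):
       h  f  c  b
    0  1  2  3  4
  c 1  1  2  2  3
  g 2  2  2  3  3
  a 3  3  3  3  4
Edit distance = dp[3][4] = 4

4


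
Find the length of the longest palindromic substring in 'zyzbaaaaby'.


Scanning 'zyzbaaaaby' for palindromic substrings.
Substring at positions 3-8: 'baaaab'.
Check: reverse('baaaab') = 'baaaab' -> palindrome confirmed.
Neighbouring characters ('z' / 'y') break symmetry, so it cannot extend further.
No longer palindromic substring exists; longest length = 6

6


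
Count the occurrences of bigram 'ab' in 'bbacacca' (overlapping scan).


Scanning 'bbacacca' for bigram 'ab':
  Position 0: 'bb' -> no
  Position 1: 'ba' -> no
  Position 2: 'ac' -> no
  Position 3: 'ca' -> no
  Position 4: 'ac' -> no
  Position 5: 'cc' -> no
  Position 6: 'ca' -> no
Total matches: 0

0


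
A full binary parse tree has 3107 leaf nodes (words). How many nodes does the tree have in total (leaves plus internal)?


Leaf nodes (terminals): 3107
Internal nodes = n - 1 = 3107 - 1 = 3106
Total = leaves + internal = 3107 + 3106 = 6213

6213


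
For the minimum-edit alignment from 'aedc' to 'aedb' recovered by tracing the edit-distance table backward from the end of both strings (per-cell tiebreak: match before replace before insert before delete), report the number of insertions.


Edit distance = 1. Backtracking from cell (4, 4) with preference match > replace > insert > delete,
then listing the resulting alignment 'aedc' -> 'aedb' left to right:
  Step 1: keep 'a'
  Step 2: keep 'e'
  Step 3: keep 'd'
  Step 4: replace c->b
Total insertions: 0

0


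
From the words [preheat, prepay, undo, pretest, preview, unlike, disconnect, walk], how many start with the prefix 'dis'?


Checking each word for prefix 'dis':
  'preheat' -> no (count: 0)
  'prepay' -> no (count: 0)
  'undo' -> no (count: 0)
  'pretest' -> no (count: 0)
  'preview' -> no (count: 0)
  'unlike' -> no (count: 0)
  'disconnect' -> YES, starts with 'dis' (count: 1)
  'walk' -> no (count: 1)
Total with prefix 'dis': 1

1


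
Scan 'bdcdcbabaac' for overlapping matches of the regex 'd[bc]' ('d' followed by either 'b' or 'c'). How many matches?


Pattern: d[bc] means 'd' followed by either 'b' or 'c'.
Scanning 'bdcdcbabaac' position-by-position:
  Pos 0: window 'bd' -> no
  Pos 1: window 'dc' -> MATCH
  Pos 2: window 'cd' -> no
  Pos 3: window 'dc' -> MATCH
  Pos 4: window 'cb' -> no
  Pos 5: window 'ba' -> no
  Pos 6: window 'ab' -> no
  Pos 7: window 'ba' -> no
  Pos 8: window 'aa' -> no
  Pos 9: window 'ac' -> no
  Pos 10: window 'c' -> no
Total matches: 2

2


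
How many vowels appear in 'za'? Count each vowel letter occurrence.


Scanning each character of 'za':
  Position 1: 'z' -> consonant (running count: 0)
  Position 2: 'a' -> vowel (running count: 1)
Total vowels: 1

1


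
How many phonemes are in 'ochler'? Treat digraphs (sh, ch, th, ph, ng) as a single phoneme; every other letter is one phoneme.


Parsing 'ochler' greedily, digraphs first:
  'o' -> vowel phoneme (phonemes so far: 1)
  'ch' -> digraph (1 consonant phoneme) (phonemes so far: 2)
  'l' -> consonant phoneme (phonemes so far: 3)
  'e' -> vowel phoneme (phonemes so far: 4)
  'r' -> consonant phoneme (phonemes so far: 5)
Total phonemes: 5

5


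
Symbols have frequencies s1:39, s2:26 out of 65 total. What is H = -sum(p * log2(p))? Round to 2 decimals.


Computing entropy H = -sum(p_i * log2(p_i)):
  s1: p = 39/65 = 0.6000, -p*log2(p) = 0.4422
  s2: p = 26/65 = 0.4000, -p*log2(p) = 0.5288
H = sum of terms = 0.9710
Rounded to 2 decimals: 0.97

0.97


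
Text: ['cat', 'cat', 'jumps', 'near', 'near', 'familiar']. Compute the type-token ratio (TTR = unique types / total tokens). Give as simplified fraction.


Tokens: 6
Unique types: ('cat', 'familiar', 'jumps', 'near') = 4
TTR = 4/6
Simplify: divide both by 2 -> 2/3
TTR = 2/3

2/3


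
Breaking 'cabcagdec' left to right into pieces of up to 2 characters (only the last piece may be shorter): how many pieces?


'cabcagdec' has 9 characters.
Chunking with max size 2:
  Chunk 1: 'ca' (positions 0-1)
  Chunk 2: 'bc' (positions 2-3)
  Chunk 3: 'ag' (positions 4-5)
  Chunk 4: 'de' (positions 6-7)
  Chunk 5: 'c' (positions 8-8)
Total chunks: ceil(9 / 2) = 5

5


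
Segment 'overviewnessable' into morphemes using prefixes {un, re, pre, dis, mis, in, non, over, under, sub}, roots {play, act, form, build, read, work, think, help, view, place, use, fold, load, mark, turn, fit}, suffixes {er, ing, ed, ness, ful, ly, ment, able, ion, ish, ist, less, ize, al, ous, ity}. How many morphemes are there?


Segmenting 'overviewnessable' against the inventory:
  'over' -> prefix (morpheme 1)
  'view' -> root (morpheme 2)
  'ness' -> suffix (morpheme 3)
  'able' -> suffix (morpheme 4)
Total morphemes: 4

4


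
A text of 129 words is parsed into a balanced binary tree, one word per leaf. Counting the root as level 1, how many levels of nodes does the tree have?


In a balanced binary tree with n leaves the deepest leaf is ceil(log2(n)) edges below the root,
so counting node levels inclusive of root and leaves gives ceil(log2(n)) + 1 levels.
log2(129) = 7.0112
ceil(7.0112) = 8
levels = 8 + 1 = 9

9


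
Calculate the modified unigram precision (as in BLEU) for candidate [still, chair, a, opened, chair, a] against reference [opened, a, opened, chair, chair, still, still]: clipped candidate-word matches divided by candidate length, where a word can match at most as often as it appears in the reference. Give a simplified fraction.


Reference word counts: {'a': 1, 'chair': 2, 'opened': 2, 'still': 2}
Checking each candidate word (with clipping):
  'still' -> in reference (ref count 2, used 1/2) -> match (matches: 1)
  'chair' -> in reference (ref count 2, used 1/2) -> match (matches: 2)
  'a' -> in reference (ref count 1, used 1/1) -> match (matches: 3)
  'opened' -> in reference (ref count 2, used 1/2) -> match (matches: 4)
  'chair' -> in reference (ref count 2, used 2/2) -> match (matches: 5)
  'a' -> ref count 1 already used up (1/1) -> clipped, no match (matches: 5)
Clipped matches: 5, Candidate length: 6
Precision = 5/6

5/6


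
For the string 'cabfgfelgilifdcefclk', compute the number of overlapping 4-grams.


String 'cabfgfelgilifdcefclk' has length L = 20.
Number of overlapping n-grams = L - n + 1
Substituting: 20 - 4 + 1 = 17

17


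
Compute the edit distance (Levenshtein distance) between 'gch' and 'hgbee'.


Building DP table for s1='gch' (len 3) and s2='hgbee' (len 5):
       h  g  b  e  e
    0  1  2  3  4  5
  g 1  1  1  2  3  4
  c 2  2  2  2  3  4
  h 3  2  3  3  3  4
Edit distance = dp[3][5] = 4

4


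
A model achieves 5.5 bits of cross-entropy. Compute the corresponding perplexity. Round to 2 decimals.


Perplexity formula: PP = 2^H
H = 5.5
PP = 2^5.5
Decompose: 2^5.5 = 2^5 * 2^0.5 = 2^5 * sqrt(2)
2^5 = 32, sqrt(2) ~ 1.4142136
PP ~ 32 * 1.4142136 = 45.2548352
Rounded to 2 decimals: 45.25

45.25


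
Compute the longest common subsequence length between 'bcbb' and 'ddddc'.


DP table for LCS of 'bcbb' and 'ddddc':
       d  d  d  d  c
    0  0  0  0  0  0
  b 0  0  0  0  0  0
  c 0  0  0  0  0  1
  b 0  0  0  0  0  1
  b 0  0  0  0  0  1
LCS: 'c'
LCS length = 1

1


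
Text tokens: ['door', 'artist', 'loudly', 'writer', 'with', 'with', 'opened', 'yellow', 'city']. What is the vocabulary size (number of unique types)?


Listing all tokens and tracking unique types:
  Token 1: 'door' -> NEW (unique so far: 1)
  Token 2: 'artist' -> NEW (unique so far: 2)
  Token 3: 'loudly' -> NEW (unique so far: 3)
  Token 4: 'writer' -> NEW (unique so far: 4)
  Token 5: 'with' -> NEW (unique so far: 5)
  Token 6: 'with' -> duplicate (unique so far: 5)
  Token 7: 'opened' -> NEW (unique so far: 6)
  Token 8: 'yellow' -> NEW (unique so far: 7)
  Token 9: 'city' -> NEW (unique so far: 8)
Unique types: ('artist', 'city', 'door', 'loudly', 'opened', 'with', 'writer', 'yellow')
Vocabulary size: 8

8


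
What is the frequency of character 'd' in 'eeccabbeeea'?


Scanning 'eeccabbeeea' for 'd':
  No matches found.
Total occurrences of 'd': 0

0


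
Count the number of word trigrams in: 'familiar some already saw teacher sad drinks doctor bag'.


Word trigrams from [9] words:
  Trigram 1: (familiar some already)
  Trigram 2: (some already saw)
  Trigram 3: (already saw teacher)
  Trigram 4: (saw teacher sad)
  Trigram 5: (teacher sad drinks)
  Trigram 6: (sad drinks doctor)
  Trigram 7: (drinks doctor bag)
Total word trigrams: 9 - 2 = 7

7


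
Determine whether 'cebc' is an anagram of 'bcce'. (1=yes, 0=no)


Sort characters of 'cebc': 'bcce'
Sort characters of 'bcce': 'bcce'
Sorted forms match -> they ARE anagrams
Result: 1

1


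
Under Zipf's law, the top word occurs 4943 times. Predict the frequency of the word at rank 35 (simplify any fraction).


Zipf's law: freq(rank) = f1 / rank
f1 = 4943, rank = 35
freq = 4943 / 35
GCD(4943, 35) = 1
Simplified: 4943/35

4943/35


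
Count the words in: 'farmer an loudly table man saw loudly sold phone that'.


Counting words by splitting on spaces:
  Word 1: 'farmer'
  Word 2: 'an'
  Word 3: 'loudly'
  Word 4: 'table'
  Word 5: 'man'
  Word 6: 'saw'
  Word 7: 'loudly'
  Word 8: 'sold'
  Word 9: 'phone'
  Word 10: 'that'
Total words: 10

10


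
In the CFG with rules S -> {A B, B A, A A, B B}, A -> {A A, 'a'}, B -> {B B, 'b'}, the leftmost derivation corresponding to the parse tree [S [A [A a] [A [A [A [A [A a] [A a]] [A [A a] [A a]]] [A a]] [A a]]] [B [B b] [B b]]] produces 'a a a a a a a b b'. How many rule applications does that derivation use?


Every bracketed nonterminal node [X ...] in the tree is produced by exactly one rule application.
Reading the tree off as a leftmost derivation:
  Step 1: S  =>  A B   (applied S -> A B)
  Step 2: A B  =>  A A B   (applied A -> A A)
  Step 3: A A B  =>  a A B   (applied A -> a)
  Step 4: a A B  =>  a A A B   (applied A -> A A)
  Step 5: a A A B  =>  a A A A B   (applied A -> A A)
  Step 6: a A A A B  =>  a A A A A B   (applied A -> A A)
  Step 7: a A A A A B  =>  a A A A A A B   (applied A -> A A)
  Step 8: a A A A A A B  =>  a a A A A A B   (applied A -> a)
  Step 9: a a A A A A B  =>  a a a A A A B   (applied A -> a)
  Step 10: a a a A A A B  =>  a a a A A A A B   (applied A -> A A)
  Step 11: a a a A A A A B  =>  a a a a A A A B   (applied A -> a)
  Step 12: a a a a A A A B  =>  a a a a a A A B   (applied A -> a)
  Step 13: a a a a a A A B  =>  a a a a a a A B   (applied A -> a)
  Step 14: a a a a a a A B  =>  a a a a a a a B   (applied A -> a)
  Step 15: a a a a a a a B  =>  a a a a a a a B B   (applied B -> B B)
  Step 16: a a a a a a a B B  =>  a a a a a a a b B   (applied B -> b)
  Step 17: a a a a a a a b B  =>  a a a a a a a b b   (applied B -> b)
Final yield: a a a a a a a b b
Total rewrite steps: 17

17


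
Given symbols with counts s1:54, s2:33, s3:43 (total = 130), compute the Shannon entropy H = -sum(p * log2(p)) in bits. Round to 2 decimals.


Computing entropy H = -sum(p_i * log2(p_i)):
  s1: p = 54/130 = 0.4154, -p*log2(p) = 0.5265
  s2: p = 33/130 = 0.2538, -p*log2(p) = 0.5021
  s3: p = 43/130 = 0.3308, -p*log2(p) = 0.5279
H = sum of terms = 1.5565
Rounded to 2 decimals: 1.56

1.56


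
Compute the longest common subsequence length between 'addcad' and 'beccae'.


DP table for LCS of 'addcad' and 'beccae':
       b  e  c  c  a  e
    0  0  0  0  0  0  0
  a 0  0  0  0  0  1  1
  d 0  0  0  0  0  1  1
  d 0  0  0  0  0  1  1
  c 0  0  0  1  1  1  1
  a 0  0  0  1  1  2  2
  d 0  0  0  1  1  2  2
LCS: 'ca'
LCS length = 2

2


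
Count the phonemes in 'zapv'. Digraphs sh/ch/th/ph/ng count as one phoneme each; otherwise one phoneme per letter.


Parsing 'zapv' greedily, digraphs first:
  'z' -> consonant phoneme (phonemes so far: 1)
  'a' -> vowel phoneme (phonemes so far: 2)
  'p' -> consonant phoneme (phonemes so far: 3)
  'v' -> consonant phoneme (phonemes so far: 4)
Total phonemes: 4

4


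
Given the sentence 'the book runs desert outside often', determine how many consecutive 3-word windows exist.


Word trigrams from [6] words:
  Trigram 1: (the book runs)
  Trigram 2: (book runs desert)
  Trigram 3: (runs desert outside)
  Trigram 4: (desert outside often)
Total word trigrams: 6 - 2 = 4

4


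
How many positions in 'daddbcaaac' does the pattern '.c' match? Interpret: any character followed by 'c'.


Pattern: .c means any character followed by 'c'.
Scanning 'daddbcaaac' position-by-position:
  Pos 0: window 'da' -> no
  Pos 1: window 'ad' -> no
  Pos 2: window 'dd' -> no
  Pos 3: window 'db' -> no
  Pos 4: window 'bc' -> MATCH
  Pos 5: window 'ca' -> no
  Pos 6: window 'aa' -> no
  Pos 7: window 'aa' -> no
  Pos 8: window 'ac' -> MATCH
  Pos 9: window 'c' -> no
Total matches: 2

2


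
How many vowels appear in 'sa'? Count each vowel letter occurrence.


Scanning each character of 'sa':
  Position 1: 's' -> consonant (running count: 0)
  Position 2: 'a' -> vowel (running count: 1)
Total vowels: 1

1


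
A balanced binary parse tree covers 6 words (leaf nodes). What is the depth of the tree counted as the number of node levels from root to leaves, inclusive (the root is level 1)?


In a balanced binary tree with n leaves the deepest leaf is ceil(log2(n)) edges below the root,
so counting node levels inclusive of root and leaves gives ceil(log2(n)) + 1 levels.
log2(6) = 2.5850
ceil(2.5850) = 3
levels = 3 + 1 = 4

4


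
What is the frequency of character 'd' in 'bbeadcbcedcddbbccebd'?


Scanning 'bbeadcbcedcddbbccebd' for 'd':
  Position 4: 'd' -> MATCH (count: 1)
  Position 9: 'd' -> MATCH (count: 2)
  Position 11: 'd' -> MATCH (count: 3)
  Position 12: 'd' -> MATCH (count: 4)
  Position 19: 'd' -> MATCH (count: 5)
Total occurrences of 'd': 5

5


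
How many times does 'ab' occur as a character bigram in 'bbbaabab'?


Scanning 'bbbaabab' for bigram 'ab':
  Position 0: 'bb' -> no
  Position 1: 'bb' -> no
  Position 2: 'ba' -> no
  Position 3: 'aa' -> no
  Position 4: 'ab' -> MATCH
  Position 5: 'ba' -> no
  Position 6: 'ab' -> MATCH
Total matches: 2

2


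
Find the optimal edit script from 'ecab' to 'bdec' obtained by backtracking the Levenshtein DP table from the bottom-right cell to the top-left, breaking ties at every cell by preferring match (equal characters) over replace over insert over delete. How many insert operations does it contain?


Edit distance = 4. Backtracking from cell (4, 4) with preference match > replace > insert > delete,
then listing the resulting alignment 'ecab' -> 'bdec' left to right:
  Step 1: replace e->b
  Step 2: replace c->d
  Step 3: replace a->e
  Step 4: replace b->c
Total insertions: 0

0


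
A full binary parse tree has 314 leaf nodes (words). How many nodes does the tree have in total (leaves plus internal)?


Leaf nodes (terminals): 314
Internal nodes = n - 1 = 314 - 1 = 313
Total = leaves + internal = 314 + 313 = 627

627


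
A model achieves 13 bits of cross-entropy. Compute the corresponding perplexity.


Perplexity formula: PP = 2^H
H = 13
PP = 2^13
PP = 2^13 = 8192

8192


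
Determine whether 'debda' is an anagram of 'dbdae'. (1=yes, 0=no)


Sort characters of 'debda': 'abdde'
Sort characters of 'dbdae': 'abdde'
Sorted forms match -> they ARE anagrams
Result: 1

1


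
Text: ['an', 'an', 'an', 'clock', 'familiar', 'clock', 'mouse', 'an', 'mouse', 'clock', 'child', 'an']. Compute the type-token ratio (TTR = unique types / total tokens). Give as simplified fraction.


Tokens: 12
Unique types: ('an', 'child', 'clock', 'familiar', 'mouse') = 5
TTR = 5/12
Already in lowest terms.

5/12


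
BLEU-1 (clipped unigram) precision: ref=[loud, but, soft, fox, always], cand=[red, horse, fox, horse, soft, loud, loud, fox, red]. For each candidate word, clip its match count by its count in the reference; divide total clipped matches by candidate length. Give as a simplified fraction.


Reference word counts: {'always': 1, 'but': 1, 'fox': 1, 'loud': 1, 'soft': 1}
Checking each candidate word (with clipping):
  'red' -> not in reference -> no match (matches: 0)
  'horse' -> not in reference -> no match (matches: 0)
  'fox' -> in reference (ref count 1, used 1/1) -> match (matches: 1)
  'horse' -> not in reference -> no match (matches: 1)
  'soft' -> in reference (ref count 1, used 1/1) -> match (matches: 2)
  'loud' -> in reference (ref count 1, used 1/1) -> match (matches: 3)
  'loud' -> ref count 1 already used up (1/1) -> clipped, no match (matches: 3)
  'fox' -> ref count 1 already used up (1/1) -> clipped, no match (matches: 3)
  'red' -> not in reference -> no match (matches: 3)
Clipped matches: 3, Candidate length: 9
Precision = 3/9 = 1/3

1/3


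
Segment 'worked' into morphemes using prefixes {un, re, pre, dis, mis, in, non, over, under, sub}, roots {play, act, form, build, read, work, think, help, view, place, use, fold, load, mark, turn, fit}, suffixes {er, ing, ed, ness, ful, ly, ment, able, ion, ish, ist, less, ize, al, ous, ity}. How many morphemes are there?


Segmenting 'worked' against the inventory:
  'work' -> root (morpheme 1)
  'ed' -> suffix (morpheme 2)
Total morphemes: 2

2


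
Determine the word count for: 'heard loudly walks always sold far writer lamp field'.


Counting words by splitting on spaces:
  Word 1: 'heard'
  Word 2: 'loudly'
  Word 3: 'walks'
  Word 4: 'always'
  Word 5: 'sold'
  Word 6: 'far'
  Word 7: 'writer'
  Word 8: 'lamp'
  Word 9: 'field'
Total words: 9

9


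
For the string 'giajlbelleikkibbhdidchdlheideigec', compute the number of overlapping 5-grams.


String 'giajlbelleikkibbhdidchdlheideigec' has length L = 33.
Number of overlapping n-grams = L - n + 1
Substituting: 33 - 5 + 1 = 29

29


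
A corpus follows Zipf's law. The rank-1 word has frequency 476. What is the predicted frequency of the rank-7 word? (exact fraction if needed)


Zipf's law: freq(rank) = f1 / rank
f1 = 476, rank = 7
freq = 476 / 7
= 68

68


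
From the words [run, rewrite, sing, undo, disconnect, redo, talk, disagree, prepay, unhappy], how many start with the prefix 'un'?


Checking each word for prefix 'un':
  'run' -> no (count: 0)
  'rewrite' -> no (count: 0)
  'sing' -> no (count: 0)
  'undo' -> YES, starts with 'un' (count: 1)
  'disconnect' -> no (count: 1)
  'redo' -> no (count: 1)
  'talk' -> no (count: 1)
  'disagree' -> no (count: 1)
  'prepay' -> no (count: 1)
  'unhappy' -> YES, starts with 'un' (count: 2)
Total with prefix 'un': 2

2


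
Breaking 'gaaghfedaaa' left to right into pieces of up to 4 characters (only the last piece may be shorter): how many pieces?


'gaaghfedaaa' has 11 characters.
Chunking with max size 4:
  Chunk 1: 'gaag' (positions 0-3)
  Chunk 2: 'hfed' (positions 4-7)
  Chunk 3: 'aaa' (positions 8-10)
Total chunks: ceil(11 / 4) = 3

3


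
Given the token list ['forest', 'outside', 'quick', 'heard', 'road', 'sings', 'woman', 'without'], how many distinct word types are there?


Listing all tokens and tracking unique types:
  Token 1: 'forest' -> NEW (unique so far: 1)
  Token 2: 'outside' -> NEW (unique so far: 2)
  Token 3: 'quick' -> NEW (unique so far: 3)
  Token 4: 'heard' -> NEW (unique so far: 4)
  Token 5: 'road' -> NEW (unique so far: 5)
  Token 6: 'sings' -> NEW (unique so far: 6)
  Token 7: 'woman' -> NEW (unique so far: 7)
  Token 8: 'without' -> NEW (unique so far: 8)
Unique types: ('forest', 'heard', 'outside', 'quick', 'road', 'sings', 'without', 'woman')
Vocabulary size: 8

8


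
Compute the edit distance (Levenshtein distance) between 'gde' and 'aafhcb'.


Building DP table for s1='gde' (len 3) and s2='aafhcb' (len 6):
       a  a  f  h  c  b
    0  1  2  3  4  5  6
  g 1  1  2  3  4  5  6
  d 2  2  2  3  4  5  6
  e 3  3  3  3  4  5  6
Edit distance = dp[3][6] = 6

6


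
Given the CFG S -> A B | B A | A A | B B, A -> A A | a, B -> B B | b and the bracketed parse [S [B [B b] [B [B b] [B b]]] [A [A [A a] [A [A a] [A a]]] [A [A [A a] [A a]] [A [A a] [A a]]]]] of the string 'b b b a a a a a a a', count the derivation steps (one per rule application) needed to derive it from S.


Every bracketed nonterminal node [X ...] in the tree is produced by exactly one rule application.
Reading the tree off as a leftmost derivation:
  Step 1: S  =>  B A   (applied S -> B A)
  Step 2: B A  =>  B B A   (applied B -> B B)
  Step 3: B B A  =>  b B A   (applied B -> b)
  Step 4: b B A  =>  b B B A   (applied B -> B B)
  Step 5: b B B A  =>  b b B A   (applied B -> b)
  Step 6: b b B A  =>  b b b A   (applied B -> b)
  Step 7: b b b A  =>  b b b A A   (applied A -> A A)
  Step 8: b b b A A  =>  b b b A A A   (applied A -> A A)
  Step 9: b b b A A A  =>  b b b a A A   (applied A -> a)
  Step 10: b b b a A A  =>  b b b a A A A   (applied A -> A A)
  Step 11: b b b a A A A  =>  b b b a a A A   (applied A -> a)
  Step 12: b b b a a A A  =>  b b b a a a A   (applied A -> a)
  Step 13: b b b a a a A  =>  b b b a a a A A   (applied A -> A A)
  Step 14: b b b a a a A A  =>  b b b a a a A A A   (applied A -> A A)
  Step 15: b b b a a a A A A  =>  b b b a a a a A A   (applied A -> a)
  Step 16: b b b a a a a A A  =>  b b b a a a a a A   (applied A -> a)
  Step 17: b b b a a a a a A  =>  b b b a a a a a A A   (applied A -> A A)
  Step 18: b b b a a a a a A A  =>  b b b a a a a a a A   (applied A -> a)
  Step 19: b b b a a a a a a A  =>  b b b a a a a a a a   (applied A -> a)
Final yield: b b b a a a a a a a
Total rewrite steps: 19

19


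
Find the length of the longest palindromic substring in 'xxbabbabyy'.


Scanning 'xxbabbabyy' for palindromic substrings.
Substring at positions 2-7: 'babbab'.
Check: reverse('babbab') = 'babbab' -> palindrome confirmed.
Neighbouring characters ('x' / 'y') break symmetry, so it cannot extend further.
No longer palindromic substring exists; longest length = 6

6


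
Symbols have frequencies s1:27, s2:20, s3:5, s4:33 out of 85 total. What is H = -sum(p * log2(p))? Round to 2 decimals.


Computing entropy H = -sum(p_i * log2(p_i)):
  s1: p = 27/85 = 0.3176, -p*log2(p) = 0.5255
  s2: p = 20/85 = 0.2353, -p*log2(p) = 0.4912
  s3: p = 5/85 = 0.0588, -p*log2(p) = 0.2404
  s4: p = 33/85 = 0.3882, -p*log2(p) = 0.5299
H = sum of terms = 1.7870
Rounded to 2 decimals: 1.79

1.79


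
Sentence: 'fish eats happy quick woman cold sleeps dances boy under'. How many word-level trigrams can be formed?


Word trigrams from [10] words:
  Trigram 1: (fish eats happy)
  Trigram 2: (eats happy quick)
  Trigram 3: (happy quick woman)
  Trigram 4: (quick woman cold)
  Trigram 5: (woman cold sleeps)
  Trigram 6: (cold sleeps dances)
  Trigram 7: (sleeps dances boy)
  Trigram 8: (dances boy under)
Total word trigrams: 10 - 2 = 8

8


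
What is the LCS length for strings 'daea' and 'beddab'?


DP table for LCS of 'daea' and 'beddab':
       b  e  d  d  a  b
    0  0  0  0  0  0  0
  d 0  0  0  1  1  1  1
  a 0  0  0  1  1  2  2
  e 0  0  1  1  1  2  2
  a 0  0  1  1  1  2  2
LCS: 'da'
LCS length = 2

2


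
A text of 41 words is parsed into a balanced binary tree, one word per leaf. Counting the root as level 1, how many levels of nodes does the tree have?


In a balanced binary tree with n leaves the deepest leaf is ceil(log2(n)) edges below the root,
so counting node levels inclusive of root and leaves gives ceil(log2(n)) + 1 levels.
log2(41) = 5.3576
ceil(5.3576) = 6
levels = 6 + 1 = 7

7


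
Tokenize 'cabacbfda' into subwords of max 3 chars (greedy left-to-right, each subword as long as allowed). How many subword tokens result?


'cabacbfda' has 9 characters.
Chunking with max size 3:
  Chunk 1: 'cab' (positions 0-2)
  Chunk 2: 'acb' (positions 3-5)
  Chunk 3: 'fda' (positions 6-8)
Total chunks: ceil(9 / 3) = 3

3


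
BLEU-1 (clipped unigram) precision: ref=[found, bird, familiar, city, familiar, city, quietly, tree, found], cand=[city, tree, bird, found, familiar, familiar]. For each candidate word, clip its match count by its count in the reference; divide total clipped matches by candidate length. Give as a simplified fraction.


Reference word counts: {'bird': 1, 'city': 2, 'familiar': 2, 'found': 2, 'quietly': 1, 'tree': 1}
Checking each candidate word (with clipping):
  'city' -> in reference (ref count 2, used 1/2) -> match (matches: 1)
  'tree' -> in reference (ref count 1, used 1/1) -> match (matches: 2)
  'bird' -> in reference (ref count 1, used 1/1) -> match (matches: 3)
  'found' -> in reference (ref count 2, used 1/2) -> match (matches: 4)
  'familiar' -> in reference (ref count 2, used 1/2) -> match (matches: 5)
  'familiar' -> in reference (ref count 2, used 2/2) -> match (matches: 6)
Clipped matches: 6, Candidate length: 6
Precision = 6/6 = 1

1


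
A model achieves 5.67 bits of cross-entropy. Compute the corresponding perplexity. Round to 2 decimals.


Perplexity formula: PP = 2^H
H = 5.67
PP = 2^5.67
Decompose: 2^5.67 = 2^5 * 2^0.67
2^5 = 32, 2^0.67 ~ 1.5910730
PP ~ 32 * 1.5910730 = 50.9143360
Rounded to 2 decimals: 50.91

50.91


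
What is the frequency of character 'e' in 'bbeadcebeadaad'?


Scanning 'bbeadcebeadaad' for 'e':
  Position 2: 'e' -> MATCH (count: 1)
  Position 6: 'e' -> MATCH (count: 2)
  Position 8: 'e' -> MATCH (count: 3)
Total occurrences of 'e': 3

3


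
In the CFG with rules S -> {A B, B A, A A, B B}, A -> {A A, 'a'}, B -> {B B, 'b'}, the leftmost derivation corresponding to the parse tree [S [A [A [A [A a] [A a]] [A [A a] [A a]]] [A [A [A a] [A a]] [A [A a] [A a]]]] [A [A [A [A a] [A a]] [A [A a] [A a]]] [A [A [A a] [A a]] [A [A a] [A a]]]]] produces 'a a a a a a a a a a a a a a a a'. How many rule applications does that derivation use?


Every bracketed nonterminal node [X ...] in the tree is produced by exactly one rule application.
Reading the tree off as a leftmost derivation:
  Step 1: S  =>  A A   (applied S -> A A)
  Step 2: A A  =>  A A A   (applied A -> A A)
  Step 3: A A A  =>  A A A A   (applied A -> A A)
  Step 4: A A A A  =>  A A A A A   (applied A -> A A)
  Step 5: A A A A A  =>  a A A A A   (applied A -> a)
  Step 6: a A A A A  =>  a a A A A   (applied A -> a)
  Step 7: a a A A A  =>  a a A A A A   (applied A -> A A)
  Step 8: a a A A A A  =>  a a a A A A   (applied A -> a)
  Step 9: a a a A A A  =>  a a a a A A   (applied A -> a)
  Step 10: a a a a A A  =>  a a a a A A A   (applied A -> A A)
  Step 11: a a a a A A A  =>  a a a a A A A A   (applied A -> A A)
  Step 12: a a a a A A A A  =>  a a a a a A A A   (applied A -> a)
  Step 13: a a a a a A A A  =>  a a a a a a A A   (applied A -> a)
  Step 14: a a a a a a A A  =>  a a a a a a A A A   (applied A -> A A)
  Step 15: a a a a a a A A A  =>  a a a a a a a A A   (applied A -> a)
  Step 16: a a a a a a a A A  =>  a a a a a a a a A   (applied A -> a)
  Step 17: a a a a a a a a A  =>  a a a a a a a a A A   (applied A -> A A)
  Step 18: a a a a a a a a A A  =>  a a a a a a a a A A A   (applied A -> A A)
  Step 19: a a a a a a a a A A A  =>  a a a a a a a a A A A A   (applied A -> A A)
  Step 20: a a a a a a a a A A A A  =>  a a a a a a a a a A A A   (applied A -> a)
  Step 21: a a a a a a a a a A A A  =>  a a a a a a a a a a A A   (applied A -> a)
  Step 22: a a a a a a a a a a A A  =>  a a a a a a a a a a A A A   (applied A -> A A)
  Step 23: a a a a a a a a a a A A A  =>  a a a a a a a a a a a A A   (applied A -> a)
  Step 24: a a a a a a a a a a a A A  =>  a a a a a a a a a a a a A   (applied A -> a)
  Step 25: a a a a a a a a a a a a A  =>  a a a a a a a a a a a a A A   (applied A -> A A)
  Step 26: a a a a a a a a a a a a A A  =>  a a a a a a a a a a a a A A A   (applied A -> A A)
  Step 27: a a a a a a a a a a a a A A A  =>  a a a a a a a a a a a a a A A   (applied A -> a)
  Step 28: a a a a a a a a a a a a a A A  =>  a a a a a a a a a a a a a a A   (applied A -> a)
  Step 29: a a a a a a a a a a a a a a A  =>  a a a a a a a a a a a a a a A A   (applied A -> A A)
  Step 30: a a a a a a a a a a a a a a A A  =>  a a a a a a a a a a a a a a a A   (applied A -> a)
  Step 31: a a a a a a a a a a a a a a a A  =>  a a a a a a a a a a a a a a a a   (applied A -> a)
Final yield: a a a a a a a a a a a a a a a a
Total rewrite steps: 31

31


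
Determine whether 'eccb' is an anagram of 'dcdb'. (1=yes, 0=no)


Sort characters of 'eccb': 'bcce'
Sort characters of 'dcdb': 'bcdd'
Sorted forms differ -> they are NOT anagrams
Result: 0

0


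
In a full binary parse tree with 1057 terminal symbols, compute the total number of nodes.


Leaf nodes (terminals): 1057
Internal nodes = n - 1 = 1057 - 1 = 1056
Total = leaves + internal = 1057 + 1056 = 2113

2113


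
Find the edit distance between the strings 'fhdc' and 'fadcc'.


Building DP table for s1='fhdc' (len 4) and s2='fadcc' (len 5):
       f  a  d  c  c
    0  1  2  3  4  5
  f 1  0  1  2  3  4
  h 2  1  1  2  3  4
  d 3  2  2  1  2  3
  c 4  3  3  2  1  2
Edit distance = dp[4][5] = 2

2


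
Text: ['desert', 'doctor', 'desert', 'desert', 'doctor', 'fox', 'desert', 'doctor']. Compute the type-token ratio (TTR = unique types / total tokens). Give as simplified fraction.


Tokens: 8
Unique types: ('desert', 'doctor', 'fox') = 3
TTR = 3/8
Already in lowest terms.

3/8


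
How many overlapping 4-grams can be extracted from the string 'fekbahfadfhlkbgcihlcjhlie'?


String 'fekbahfadfhlkbgcihlcjhlie' has length L = 25.
Number of overlapping n-grams = L - n + 1
Substituting: 25 - 4 + 1 = 22

22


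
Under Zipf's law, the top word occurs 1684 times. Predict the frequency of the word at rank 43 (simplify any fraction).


Zipf's law: freq(rank) = f1 / rank
f1 = 1684, rank = 43
freq = 1684 / 43
GCD(1684, 43) = 1
Simplified: 1684/43

1684/43


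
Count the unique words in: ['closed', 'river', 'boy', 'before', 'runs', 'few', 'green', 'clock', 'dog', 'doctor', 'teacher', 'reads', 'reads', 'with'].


Listing all tokens and tracking unique types:
  Token 1: 'closed' -> NEW (unique so far: 1)
  Token 2: 'river' -> NEW (unique so far: 2)
  Token 3: 'boy' -> NEW (unique so far: 3)
  Token 4: 'before' -> NEW (unique so far: 4)
  Token 5: 'runs' -> NEW (unique so far: 5)
  Token 6: 'few' -> NEW (unique so far: 6)
  Token 7: 'green' -> NEW (unique so far: 7)
  Token 8: 'clock' -> NEW (unique so far: 8)
  Token 9: 'dog' -> NEW (unique so far: 9)
  Token 10: 'doctor' -> NEW (unique so far: 10)
  Token 11: 'teacher' -> NEW (unique so far: 11)
  Token 12: 'reads' -> NEW (unique so far: 12)
  Token 13: 'reads' -> duplicate (unique so far: 12)
  Token 14: 'with' -> NEW (unique so far: 13)
Unique types: ('before', 'boy', 'clock', 'closed', 'doctor', 'dog', 'few', 'green', 'reads', 'river', 'runs', 'teacher', 'with')
Vocabulary size: 13

13


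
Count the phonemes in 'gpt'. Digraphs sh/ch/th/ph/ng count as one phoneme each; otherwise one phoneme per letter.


Parsing 'gpt' greedily, digraphs first:
  'g' -> consonant phoneme (phonemes so far: 1)
  'p' -> consonant phoneme (phonemes so far: 2)
  't' -> consonant phoneme (phonemes so far: 3)
Total phonemes: 3

3


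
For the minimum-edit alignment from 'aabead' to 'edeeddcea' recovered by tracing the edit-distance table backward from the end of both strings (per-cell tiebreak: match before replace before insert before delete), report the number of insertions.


Edit distance = 7. Backtracking from cell (6, 9) with preference match > replace > insert > delete,
then listing the resulting alignment 'aabead' -> 'edeeddcea' left to right:
  Step 1: replace a->e
  Step 2: replace a->d
  Step 3: replace b->e
  Step 4: keep 'e'
  Step 5: replace a->d
  Step 6: keep 'd'
  Step 7: insert 'c' [insertion #1]
  Step 8: insert 'e' [insertion #2]
  Step 9: insert 'a' [insertion #3]
Total insertions: 3

3


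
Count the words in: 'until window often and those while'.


Counting words by splitting on spaces:
  Word 1: 'until'
  Word 2: 'window'
  Word 3: 'often'
  Word 4: 'and'
  Word 5: 'those'
  Word 6: 'while'
Total words: 6

6


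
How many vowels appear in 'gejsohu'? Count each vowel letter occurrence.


Scanning each character of 'gejsohu':
  Position 1: 'g' -> consonant (running count: 0)
  Position 2: 'e' -> vowel (running count: 1)
  Position 3: 'j' -> consonant (running count: 1)
  Position 4: 's' -> consonant (running count: 1)
  Position 5: 'o' -> vowel (running count: 2)
  Position 6: 'h' -> consonant (running count: 2)
  Position 7: 'u' -> vowel (running count: 3)
Total vowels: 3

3


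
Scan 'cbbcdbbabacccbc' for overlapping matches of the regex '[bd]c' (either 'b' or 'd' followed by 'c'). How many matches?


Pattern: [bd]c means either 'b' or 'd' followed by 'c'.
Scanning 'cbbcdbbabacccbc' position-by-position:
  Pos 0: window 'cb' -> no
  Pos 1: window 'bb' -> no
  Pos 2: window 'bc' -> MATCH
  Pos 3: window 'cd' -> no
  Pos 4: window 'db' -> no
  Pos 5: window 'bb' -> no
  Pos 6: window 'ba' -> no
  Pos 7: window 'ab' -> no
  Pos 8: window 'ba' -> no
  Pos 9: window 'ac' -> no
  Pos 10: window 'cc' -> no
  Pos 11: window 'cc' -> no
  Pos 12: window 'cb' -> no
  Pos 13: window 'bc' -> MATCH
  Pos 14: window 'c' -> no
Total matches: 2

2


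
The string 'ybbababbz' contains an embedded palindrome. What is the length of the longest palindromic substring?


Scanning 'ybbababbz' for palindromic substrings.
Substring at positions 1-7: 'bbababb'.
Check: reverse('bbababb') = 'bbababb' -> palindrome confirmed.
Neighbouring characters ('y' / 'z') break symmetry, so it cannot extend further.
No longer palindromic substring exists; longest length = 7

7


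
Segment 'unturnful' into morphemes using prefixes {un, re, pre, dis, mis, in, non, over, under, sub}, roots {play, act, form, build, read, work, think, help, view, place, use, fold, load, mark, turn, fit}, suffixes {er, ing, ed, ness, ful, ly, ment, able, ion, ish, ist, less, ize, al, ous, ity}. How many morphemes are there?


Segmenting 'unturnful' against the inventory:
  'un' -> prefix (morpheme 1)
  'turn' -> root (morpheme 2)
  'ful' -> suffix (morpheme 3)
Total morphemes: 3

3


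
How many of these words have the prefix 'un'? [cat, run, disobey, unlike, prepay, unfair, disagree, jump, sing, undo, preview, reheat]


Checking each word for prefix 'un':
  'cat' -> no (count: 0)
  'run' -> no (count: 0)
  'disobey' -> no (count: 0)
  'unlike' -> YES, starts with 'un' (count: 1)
  'prepay' -> no (count: 1)
  'unfair' -> YES, starts with 'un' (count: 2)
  'disagree' -> no (count: 2)
  'jump' -> no (count: 2)
  'sing' -> no (count: 2)
  'undo' -> YES, starts with 'un' (count: 3)
  'preview' -> no (count: 3)
  'reheat' -> no (count: 3)
Total with prefix 'un': 3

3


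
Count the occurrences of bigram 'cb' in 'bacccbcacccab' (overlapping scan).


Scanning 'bacccbcacccab' for bigram 'cb':
  Position 0: 'ba' -> no
  Position 1: 'ac' -> no
  Position 2: 'cc' -> no
  Position 3: 'cc' -> no
  Position 4: 'cb' -> MATCH
  Position 5: 'bc' -> no
  Position 6: 'ca' -> no
  Position 7: 'ac' -> no
  Position 8: 'cc' -> no
  Position 9: 'cc' -> no
  Position 10: 'ca' -> no
  Position 11: 'ab' -> no
Total matches: 1

1


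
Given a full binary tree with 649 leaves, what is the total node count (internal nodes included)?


Leaf nodes (terminals): 649
Internal nodes = n - 1 = 649 - 1 = 648
Total = leaves + internal = 649 + 648 = 1297

1297


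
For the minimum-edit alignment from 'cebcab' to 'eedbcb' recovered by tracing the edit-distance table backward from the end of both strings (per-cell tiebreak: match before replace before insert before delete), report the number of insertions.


Edit distance = 3. Backtracking from cell (6, 6) with preference match > replace > insert > delete,
then listing the resulting alignment 'cebcab' -> 'eedbcb' left to right:
  Step 1: replace c->e
  Step 2: keep 'e'
  Step 3: insert 'd' [insertion #1]
  Step 4: keep 'b'
  Step 5: keep 'c'
  Step 6: delete 'a'
  Step 7: keep 'b'
Total insertions: 1

1


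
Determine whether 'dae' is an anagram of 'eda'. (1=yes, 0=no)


Sort characters of 'dae': 'ade'
Sort characters of 'eda': 'ade'
Sorted forms match -> they ARE anagrams
Result: 1

1


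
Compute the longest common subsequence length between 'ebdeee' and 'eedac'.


DP table for LCS of 'ebdeee' and 'eedac':
       e  e  d  a  c
    0  0  0  0  0  0
  e 0  1  1  1  1  1
  b 0  1  1  1  1  1
  d 0  1  1  2  2  2
  e 0  1  2  2  2  2
  e 0  1  2  2  2  2
  e 0  1  2  2  2  2
LCS: 'ed'
LCS length = 2

2


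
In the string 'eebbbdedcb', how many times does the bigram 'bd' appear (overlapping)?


Scanning 'eebbbdedcb' for bigram 'bd':
  Position 0: 'ee' -> no
  Position 1: 'eb' -> no
  Position 2: 'bb' -> no
  Position 3: 'bb' -> no
  Position 4: 'bd' -> MATCH
  Position 5: 'de' -> no
  Position 6: 'ed' -> no
  Position 7: 'dc' -> no
  Position 8: 'cb' -> no
Total matches: 1

1


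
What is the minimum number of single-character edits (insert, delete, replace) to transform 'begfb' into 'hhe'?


Building DP table for s1='begfb' (len 5) and s2='hhe' (len 3):
       h  h  e
    0  1  2  3
  b 1  1  2  3
  e 2  2  2  2
  g 3  3  3  3
  f 4  4  4  4
  b 5  5  5  5
Edit distance = dp[5][3] = 5

5


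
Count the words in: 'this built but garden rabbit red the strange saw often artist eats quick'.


Counting words by splitting on spaces:
  Word 1: 'this'
  Word 2: 'built'
  Word 3: 'but'
  Word 4: 'garden'
  Word 5: 'rabbit'
  Word 6: 'red'
  Word 7: 'the'
  Word 8: 'strange'
  Word 9: 'saw'
  Word 10: 'often'
  Word 11: 'artist'
  Word 12: 'eats'
  Word 13: 'quick'
Total words: 13

13
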